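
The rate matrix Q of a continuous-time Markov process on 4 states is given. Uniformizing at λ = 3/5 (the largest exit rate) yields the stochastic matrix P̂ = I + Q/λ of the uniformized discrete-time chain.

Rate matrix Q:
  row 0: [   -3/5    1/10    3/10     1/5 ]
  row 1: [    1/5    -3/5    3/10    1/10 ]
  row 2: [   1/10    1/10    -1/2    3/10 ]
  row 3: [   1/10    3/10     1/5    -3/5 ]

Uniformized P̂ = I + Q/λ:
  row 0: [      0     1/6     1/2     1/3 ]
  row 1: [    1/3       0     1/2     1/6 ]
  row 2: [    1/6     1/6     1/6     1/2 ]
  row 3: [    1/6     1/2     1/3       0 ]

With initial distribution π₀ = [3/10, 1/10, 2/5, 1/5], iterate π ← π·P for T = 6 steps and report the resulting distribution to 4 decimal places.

π = [0.1740, 0.2182, 0.3419, 0.2658]

t=0: π = [0.3000, 0.1000, 0.4000, 0.2000]
t=1: π = [0.1333, 0.2167, 0.3333, 0.3167]
t=2: π = [0.1806, 0.2361, 0.3361, 0.2472]
t=3: π = [0.1759, 0.2097, 0.3468, 0.2676]
t=4: π = [0.1723, 0.2209, 0.3398, 0.2670]
t=5: π = [0.1748, 0.2188, 0.3422, 0.2642]
t=6: π = [0.1740, 0.2182, 0.3419, 0.2658]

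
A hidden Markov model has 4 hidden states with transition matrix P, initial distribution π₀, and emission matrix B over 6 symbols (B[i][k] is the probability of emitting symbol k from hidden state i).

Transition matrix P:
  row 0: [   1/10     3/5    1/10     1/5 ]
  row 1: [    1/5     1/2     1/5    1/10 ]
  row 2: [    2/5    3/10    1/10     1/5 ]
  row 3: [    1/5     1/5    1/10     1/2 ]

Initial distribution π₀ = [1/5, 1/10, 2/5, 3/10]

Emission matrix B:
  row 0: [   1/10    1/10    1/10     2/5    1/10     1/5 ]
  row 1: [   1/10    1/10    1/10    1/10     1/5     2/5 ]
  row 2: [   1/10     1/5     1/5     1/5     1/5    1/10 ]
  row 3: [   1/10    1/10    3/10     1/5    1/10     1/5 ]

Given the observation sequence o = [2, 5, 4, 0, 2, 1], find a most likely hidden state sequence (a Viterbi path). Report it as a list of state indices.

t=0: δ = [2.000e-02, 1.000e-02, 8.000e-02, 9.000e-02]  (obs o_0=2)
t=1: δ = [6.400e-03, 9.600e-03, 9.000e-04, 9.000e-03]  ψ = [2, 2, 3, 3]  (obs o_1=5)
t=2: δ = [1.920e-04, 9.600e-04, 3.840e-04, 4.500e-04]  ψ = [1, 1, 1, 3]  (obs o_2=4)
t=3: δ = [1.920e-05, 4.800e-05, 1.920e-05, 2.250e-05]  ψ = [1, 1, 1, 3]  (obs o_3=0)
t=4: δ = [9.600e-07, 2.400e-06, 1.920e-06, 3.375e-06]  ψ = [1, 1, 1, 3]  (obs o_4=2)
t=5: δ = [7.680e-08, 1.200e-07, 9.600e-08, 1.687e-07]  ψ = [2, 1, 1, 3]  (obs o_5=1)
backtrack: best end state = 3; path = [3, 3, 3, 3, 3, 3]

path = [3, 3, 3, 3, 3, 3]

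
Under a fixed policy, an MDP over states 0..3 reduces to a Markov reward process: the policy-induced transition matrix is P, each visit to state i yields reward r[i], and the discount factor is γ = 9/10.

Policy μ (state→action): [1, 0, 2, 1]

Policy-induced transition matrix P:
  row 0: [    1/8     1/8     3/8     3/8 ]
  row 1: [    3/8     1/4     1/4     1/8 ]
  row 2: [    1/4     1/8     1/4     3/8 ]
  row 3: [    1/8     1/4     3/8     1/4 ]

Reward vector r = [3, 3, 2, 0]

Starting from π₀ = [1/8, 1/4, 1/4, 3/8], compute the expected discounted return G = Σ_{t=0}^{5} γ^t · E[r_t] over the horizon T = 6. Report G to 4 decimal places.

G = 8.3729

t=0: π = [0.1250, 0.2500, 0.2500, 0.3750], E[r] = 1.6250, γ^t·E[r] = 1.625000, running G = 1.625000
t=1: π = [0.2188, 0.2031, 0.3125, 0.2656], E[r] = 1.8906, γ^t·E[r] = 1.701563, running G = 3.326563
t=2: π = [0.2148, 0.1836, 0.3105, 0.2910], E[r] = 1.8164, γ^t·E[r] = 1.471289, running G = 4.797852
t=3: π = [0.2097, 0.1843, 0.3132, 0.2927], E[r] = 1.8086, γ^t·E[r] = 1.318465, running G = 6.116316
t=4: π = [0.2102, 0.1846, 0.3128, 0.2923], E[r] = 1.8102, γ^t·E[r] = 1.187680, running G = 7.303996
t=5: π = [0.2103, 0.1846, 0.3128, 0.2923], E[r] = 1.8103, γ^t·E[r] = 1.068950, running G = 8.372946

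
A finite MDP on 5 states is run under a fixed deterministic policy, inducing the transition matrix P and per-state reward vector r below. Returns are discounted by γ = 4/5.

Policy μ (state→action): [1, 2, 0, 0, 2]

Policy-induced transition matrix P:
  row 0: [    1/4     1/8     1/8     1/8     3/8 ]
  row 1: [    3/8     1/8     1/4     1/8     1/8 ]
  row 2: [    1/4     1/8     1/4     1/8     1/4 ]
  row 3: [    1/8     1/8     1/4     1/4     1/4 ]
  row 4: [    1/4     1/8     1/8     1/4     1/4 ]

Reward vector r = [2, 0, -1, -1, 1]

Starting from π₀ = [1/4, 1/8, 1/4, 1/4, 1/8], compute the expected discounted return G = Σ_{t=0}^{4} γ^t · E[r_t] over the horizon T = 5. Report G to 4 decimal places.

t=0: π = [0.2500, 0.1250, 0.2500, 0.2500, 0.1250], E[r] = 0.1250, γ^t·E[r] = 0.125000, running G = 0.125000
t=1: π = [0.2344, 0.1250, 0.2031, 0.1719, 0.2656], E[r] = 0.3594, γ^t·E[r] = 0.287500, running G = 0.412500
t=2: π = [0.2441, 0.1250, 0.1875, 0.1797, 0.2637], E[r] = 0.3848, γ^t·E[r] = 0.246250, running G = 0.658750
t=3: π = [0.2432, 0.1250, 0.1865, 0.1804, 0.2649], E[r] = 0.3843, γ^t·E[r] = 0.196750, running G = 0.855500
t=4: π = [0.2431, 0.1250, 0.1865, 0.1807, 0.2648], E[r] = 0.3838, γ^t·E[r] = 0.157188, running G = 1.012688

G = 1.0127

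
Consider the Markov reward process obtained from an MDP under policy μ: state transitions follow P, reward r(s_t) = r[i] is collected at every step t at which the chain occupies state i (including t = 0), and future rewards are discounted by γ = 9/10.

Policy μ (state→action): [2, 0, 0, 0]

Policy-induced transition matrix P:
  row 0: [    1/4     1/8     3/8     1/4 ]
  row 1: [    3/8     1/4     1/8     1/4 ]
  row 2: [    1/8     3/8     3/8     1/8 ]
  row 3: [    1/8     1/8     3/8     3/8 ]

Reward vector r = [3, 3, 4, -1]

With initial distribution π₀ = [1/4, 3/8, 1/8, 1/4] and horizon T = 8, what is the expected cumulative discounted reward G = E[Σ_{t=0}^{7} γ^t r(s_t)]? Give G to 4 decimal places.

t=0: π = [0.2500, 0.3750, 0.1250, 0.2500], E[r] = 2.1250, γ^t·E[r] = 2.125000, running G = 2.125000
t=1: π = [0.2500, 0.2031, 0.2813, 0.2656], E[r] = 2.2188, γ^t·E[r] = 1.996875, running G = 4.121875
t=2: π = [0.2070, 0.2207, 0.3242, 0.2480], E[r] = 2.3320, γ^t·E[r] = 1.888945, running G = 6.010820
t=3: π = [0.2061, 0.2336, 0.3198, 0.2405], E[r] = 2.3579, γ^t·E[r] = 1.718917, running G = 7.729737
t=4: π = [0.2092, 0.2342, 0.3166, 0.2401], E[r] = 2.3563, γ^t·E[r] = 1.545944, running G = 9.275680
t=5: π = [0.2097, 0.2334, 0.3165, 0.2404], E[r] = 2.3547, γ^t·E[r] = 1.390435, running G = 10.666115
t=6: π = [0.2096, 0.2333, 0.3166, 0.2405], E[r] = 2.3547, γ^t·E[r] = 1.251361, running G = 11.917477
t=7: π = [0.2095, 0.2333, 0.3167, 0.2405], E[r] = 2.3548, γ^t·E[r] = 1.126270, running G = 13.043747

G = 13.0437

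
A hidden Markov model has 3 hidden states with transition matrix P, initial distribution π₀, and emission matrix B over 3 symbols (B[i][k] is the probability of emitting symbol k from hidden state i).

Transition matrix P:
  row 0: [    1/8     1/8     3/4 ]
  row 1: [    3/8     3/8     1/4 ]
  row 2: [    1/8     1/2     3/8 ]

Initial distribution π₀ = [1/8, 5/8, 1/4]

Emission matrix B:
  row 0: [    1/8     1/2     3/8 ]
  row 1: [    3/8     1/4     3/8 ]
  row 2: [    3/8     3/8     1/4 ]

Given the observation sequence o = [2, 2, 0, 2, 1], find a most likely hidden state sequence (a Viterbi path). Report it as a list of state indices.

path = [1, 0, 2, 1, 0]

t=0: δ = [4.688e-02, 2.344e-01, 6.250e-02]  (obs o_0=2)
t=1: δ = [3.296e-02, 3.296e-02, 1.465e-02]  ψ = [1, 1, 1]  (obs o_1=2)
t=2: δ = [1.545e-03, 4.635e-03, 9.270e-03]  ψ = [1, 1, 0]  (obs o_2=0)
t=3: δ = [6.518e-04, 1.738e-03, 8.690e-04]  ψ = [1, 2, 2]  (obs o_3=2)
t=4: δ = [3.259e-04, 1.629e-04, 1.833e-04]  ψ = [1, 1, 0]  (obs o_4=1)
backtrack: best end state = 0; path = [1, 0, 2, 1, 0]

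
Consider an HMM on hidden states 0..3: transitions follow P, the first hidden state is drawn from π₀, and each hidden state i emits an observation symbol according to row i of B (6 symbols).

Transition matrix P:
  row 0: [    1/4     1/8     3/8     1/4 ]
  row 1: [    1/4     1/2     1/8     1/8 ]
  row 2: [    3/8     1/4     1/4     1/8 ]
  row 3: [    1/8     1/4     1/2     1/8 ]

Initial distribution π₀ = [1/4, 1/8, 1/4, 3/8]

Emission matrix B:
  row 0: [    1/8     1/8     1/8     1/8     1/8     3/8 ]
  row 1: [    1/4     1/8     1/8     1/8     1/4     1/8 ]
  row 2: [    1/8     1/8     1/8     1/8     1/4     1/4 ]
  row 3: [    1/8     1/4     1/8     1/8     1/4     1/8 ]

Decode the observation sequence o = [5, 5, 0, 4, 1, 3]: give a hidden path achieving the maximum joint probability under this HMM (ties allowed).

t=0: δ = [9.375e-02, 1.562e-02, 6.250e-02, 4.688e-02]  (obs o_0=5)
t=1: δ = [8.789e-03, 1.953e-03, 8.789e-03, 2.930e-03]  ψ = [0, 2, 0, 0]  (obs o_1=5)
t=2: δ = [4.120e-04, 5.493e-04, 4.120e-04, 2.747e-04]  ψ = [2, 2, 0, 0]  (obs o_2=0)
t=3: δ = [1.931e-05, 6.866e-05, 3.862e-05, 2.575e-05]  ψ = [2, 1, 0, 0]  (obs o_3=4)
t=4: δ = [2.146e-06, 4.292e-06, 1.609e-06, 2.146e-06]  ψ = [1, 1, 3, 1]  (obs o_4=1)
t=5: δ = [1.341e-07, 2.682e-07, 1.341e-07, 6.706e-08]  ψ = [1, 1, 3, 0]  (obs o_5=3)
backtrack: best end state = 1; path = [0, 2, 1, 1, 1, 1]

path = [0, 2, 1, 1, 1, 1]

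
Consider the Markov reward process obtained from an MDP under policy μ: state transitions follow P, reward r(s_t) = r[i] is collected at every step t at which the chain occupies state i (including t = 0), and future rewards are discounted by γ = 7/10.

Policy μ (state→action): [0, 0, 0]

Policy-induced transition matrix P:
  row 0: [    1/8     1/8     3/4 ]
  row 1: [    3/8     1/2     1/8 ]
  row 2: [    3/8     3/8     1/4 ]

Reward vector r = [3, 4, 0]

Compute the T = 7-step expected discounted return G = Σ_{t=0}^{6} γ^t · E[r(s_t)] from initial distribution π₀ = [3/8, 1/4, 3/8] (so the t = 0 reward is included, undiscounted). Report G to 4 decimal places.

t=0: π = [0.3750, 0.2500, 0.3750], E[r] = 2.1250, γ^t·E[r] = 2.125000, running G = 2.125000
t=1: π = [0.2813, 0.3125, 0.4063], E[r] = 2.0938, γ^t·E[r] = 1.465625, running G = 3.590625
t=2: π = [0.3047, 0.3438, 0.3516], E[r] = 2.2891, γ^t·E[r] = 1.121641, running G = 4.712266
t=3: π = [0.2988, 0.3418, 0.3594], E[r] = 2.2637, γ^t·E[r] = 0.776439, running G = 5.488705
t=4: π = [0.3003, 0.3430, 0.3567], E[r] = 2.2729, γ^t·E[r] = 0.545735, running G = 6.034440
t=5: π = [0.2999, 0.3428, 0.3573], E[r] = 2.2710, γ^t·E[r] = 0.381686, running G = 6.416126
t=6: π = [0.3000, 0.3429, 0.3571], E[r] = 2.2715, γ^t·E[r] = 0.267243, running G = 6.683370

G = 6.6834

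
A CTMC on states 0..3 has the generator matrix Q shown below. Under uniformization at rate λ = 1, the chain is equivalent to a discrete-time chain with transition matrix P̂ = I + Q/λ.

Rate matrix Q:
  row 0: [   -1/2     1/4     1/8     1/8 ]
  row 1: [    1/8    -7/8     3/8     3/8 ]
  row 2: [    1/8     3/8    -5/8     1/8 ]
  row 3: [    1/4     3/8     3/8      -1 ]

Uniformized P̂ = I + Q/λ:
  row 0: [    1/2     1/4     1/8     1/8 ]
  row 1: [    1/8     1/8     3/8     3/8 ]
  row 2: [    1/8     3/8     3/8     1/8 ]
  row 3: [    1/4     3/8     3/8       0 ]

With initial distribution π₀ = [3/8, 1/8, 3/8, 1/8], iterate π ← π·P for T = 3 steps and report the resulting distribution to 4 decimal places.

t=0: π = [0.3750, 0.1250, 0.3750, 0.1250]
t=1: π = [0.2813, 0.2969, 0.2813, 0.1406]
t=2: π = [0.2480, 0.2656, 0.3047, 0.1816]
t=3: π = [0.2407, 0.2776, 0.3130, 0.1687]

π = [0.2407, 0.2776, 0.3130, 0.1687]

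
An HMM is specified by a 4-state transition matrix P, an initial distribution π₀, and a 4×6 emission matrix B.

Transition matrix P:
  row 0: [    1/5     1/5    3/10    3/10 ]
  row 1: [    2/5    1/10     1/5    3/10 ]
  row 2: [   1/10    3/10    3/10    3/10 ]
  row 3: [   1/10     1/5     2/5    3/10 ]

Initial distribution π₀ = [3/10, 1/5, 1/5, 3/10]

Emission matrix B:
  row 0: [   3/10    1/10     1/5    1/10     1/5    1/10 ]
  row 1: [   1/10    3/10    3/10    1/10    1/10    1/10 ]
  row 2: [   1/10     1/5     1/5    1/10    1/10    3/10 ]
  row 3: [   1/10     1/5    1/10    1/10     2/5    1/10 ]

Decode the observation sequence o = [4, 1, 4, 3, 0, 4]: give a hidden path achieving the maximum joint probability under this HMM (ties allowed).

path = [3, 2, 3, 1, 0, 3]

t=0: δ = [6.000e-02, 2.000e-02, 2.000e-02, 1.200e-01]  (obs o_0=4)
t=1: δ = [1.200e-03, 7.200e-03, 9.600e-03, 7.200e-03]  ψ = [0, 3, 3, 3]  (obs o_1=1)
t=2: δ = [5.760e-04, 2.880e-04, 2.880e-04, 1.152e-03]  ψ = [1, 2, 2, 2]  (obs o_2=4)
t=3: δ = [1.152e-05, 2.304e-05, 4.608e-05, 3.456e-05]  ψ = [0, 3, 3, 3]  (obs o_3=3)
t=4: δ = [2.765e-06, 1.382e-06, 1.382e-06, 1.382e-06]  ψ = [1, 2, 2, 2]  (obs o_4=0)
t=5: δ = [1.106e-07, 5.530e-08, 8.294e-08, 3.318e-07]  ψ = [0, 0, 0, 0]  (obs o_5=4)
backtrack: best end state = 3; path = [3, 2, 3, 1, 0, 3]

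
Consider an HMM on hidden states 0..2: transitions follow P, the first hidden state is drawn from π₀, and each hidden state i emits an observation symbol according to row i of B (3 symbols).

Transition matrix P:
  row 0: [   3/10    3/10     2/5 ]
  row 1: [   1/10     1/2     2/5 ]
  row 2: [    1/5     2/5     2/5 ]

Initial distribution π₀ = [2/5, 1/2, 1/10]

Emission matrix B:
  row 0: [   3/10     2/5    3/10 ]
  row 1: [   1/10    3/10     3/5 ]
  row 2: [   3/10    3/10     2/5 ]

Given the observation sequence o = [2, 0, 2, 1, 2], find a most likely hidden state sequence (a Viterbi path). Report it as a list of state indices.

t=0: δ = [1.200e-01, 3.000e-01, 4.000e-02]  (obs o_0=2)
t=1: δ = [1.080e-02, 1.500e-02, 3.600e-02]  ψ = [0, 1, 1]  (obs o_1=0)
t=2: δ = [2.160e-03, 8.640e-03, 5.760e-03]  ψ = [2, 2, 2]  (obs o_2=2)
t=3: δ = [4.608e-04, 1.296e-03, 1.037e-03]  ψ = [2, 1, 1]  (obs o_3=1)
t=4: δ = [6.221e-05, 3.888e-04, 2.074e-04]  ψ = [2, 1, 1]  (obs o_4=2)
backtrack: best end state = 1; path = [1, 2, 1, 1, 1]

path = [1, 2, 1, 1, 1]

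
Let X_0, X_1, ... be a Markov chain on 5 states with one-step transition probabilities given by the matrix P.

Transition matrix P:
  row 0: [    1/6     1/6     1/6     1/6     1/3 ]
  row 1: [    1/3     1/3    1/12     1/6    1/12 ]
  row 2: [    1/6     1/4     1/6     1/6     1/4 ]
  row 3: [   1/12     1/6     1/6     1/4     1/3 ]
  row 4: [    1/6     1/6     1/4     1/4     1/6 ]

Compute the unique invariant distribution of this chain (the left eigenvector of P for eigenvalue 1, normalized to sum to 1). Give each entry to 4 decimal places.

Balance equations π_j = Σ_i π_i·P[i][j]:
  π_0 = 1/6·π_0 + 1/3·π_1 + 1/6·π_2 + 1/12·π_3 + 1/6·π_4
  π_1 = 1/6·π_0 + 1/3·π_1 + 1/4·π_2 + 1/6·π_3 + 1/6·π_4
  π_2 = 1/6·π_0 + 1/12·π_1 + 1/6·π_2 + 1/6·π_3 + 1/4·π_4
  π_3 = 1/6·π_0 + 1/6·π_1 + 1/6·π_2 + 1/4·π_3 + 1/4·π_4
  normalize: π_0 + π_1 + π_2 + π_3 + π_4 = 1
Solving the linear system gives exactly π = [3491/18777, 370/1707, 286/1707, 3802/18777, 388/1707].

π = [0.1859, 0.2168, 0.1675, 0.2025, 0.2273]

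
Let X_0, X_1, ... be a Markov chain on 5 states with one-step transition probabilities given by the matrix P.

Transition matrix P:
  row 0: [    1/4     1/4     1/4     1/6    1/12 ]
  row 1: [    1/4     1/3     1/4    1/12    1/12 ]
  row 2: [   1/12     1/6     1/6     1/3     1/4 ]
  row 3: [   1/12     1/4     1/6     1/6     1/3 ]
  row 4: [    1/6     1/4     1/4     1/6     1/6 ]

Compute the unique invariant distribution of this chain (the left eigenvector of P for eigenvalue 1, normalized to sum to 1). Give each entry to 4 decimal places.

Balance equations π_j = Σ_i π_i·P[i][j]:
  π_0 = 1/4·π_0 + 1/4·π_1 + 1/12·π_2 + 1/12·π_3 + 1/6·π_4
  π_1 = 1/4·π_0 + 1/3·π_1 + 1/6·π_2 + 1/4·π_3 + 1/4·π_4
  π_2 = 1/4·π_0 + 1/4·π_1 + 1/6·π_2 + 1/6·π_3 + 1/4·π_4
  π_3 = 1/6·π_0 + 1/12·π_1 + 1/3·π_2 + 1/6·π_3 + 1/6·π_4
  normalize: π_0 + π_1 + π_2 + π_3 + π_4 = 1
Solving the linear system gives exactly π = [3225/19129, 440/1739, 377/1739, 316/1739, 93/517].

π = [0.1686, 0.2530, 0.2168, 0.1817, 0.1799]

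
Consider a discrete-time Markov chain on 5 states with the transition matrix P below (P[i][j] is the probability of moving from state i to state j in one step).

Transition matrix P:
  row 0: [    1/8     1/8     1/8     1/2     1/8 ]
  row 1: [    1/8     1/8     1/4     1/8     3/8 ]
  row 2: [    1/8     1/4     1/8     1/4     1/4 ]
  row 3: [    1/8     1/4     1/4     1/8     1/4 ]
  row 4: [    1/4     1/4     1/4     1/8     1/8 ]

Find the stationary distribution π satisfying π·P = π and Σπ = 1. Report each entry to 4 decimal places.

π = [0.1535, 0.2052, 0.2052, 0.2082, 0.2280]

Balance equations π_j = Σ_i π_i·P[i][j]:
  π_0 = 1/8·π_0 + 1/8·π_1 + 1/8·π_2 + 1/8·π_3 + 1/4·π_4
  π_1 = 1/8·π_0 + 1/8·π_1 + 1/4·π_2 + 1/4·π_3 + 1/4·π_4
  π_2 = 1/8·π_0 + 1/4·π_1 + 1/8·π_2 + 1/4·π_3 + 1/4·π_4
  π_3 = 1/2·π_0 + 1/8·π_1 + 1/4·π_2 + 1/8·π_3 + 1/8·π_4
  normalize: π_0 + π_1 + π_2 + π_3 + π_4 = 1
Solving the linear system gives exactly π = [101/658, 135/658, 135/658, 137/658, 75/329].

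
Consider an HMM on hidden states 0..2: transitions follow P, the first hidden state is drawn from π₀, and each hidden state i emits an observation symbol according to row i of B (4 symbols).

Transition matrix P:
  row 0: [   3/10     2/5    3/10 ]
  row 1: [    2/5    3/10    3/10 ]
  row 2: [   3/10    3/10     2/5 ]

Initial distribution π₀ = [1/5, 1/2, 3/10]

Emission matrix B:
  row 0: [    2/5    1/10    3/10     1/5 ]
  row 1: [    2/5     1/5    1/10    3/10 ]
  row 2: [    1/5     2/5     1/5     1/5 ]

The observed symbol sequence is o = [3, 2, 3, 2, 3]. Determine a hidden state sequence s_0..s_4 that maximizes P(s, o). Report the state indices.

path = [1, 0, 1, 0, 1]

t=0: δ = [4.000e-02, 1.500e-01, 6.000e-02]  (obs o_0=3)
t=1: δ = [1.800e-02, 4.500e-03, 9.000e-03]  ψ = [1, 1, 1]  (obs o_1=2)
t=2: δ = [1.080e-03, 2.160e-03, 1.080e-03]  ψ = [0, 0, 0]  (obs o_2=3)
t=3: δ = [2.592e-04, 6.480e-05, 1.296e-04]  ψ = [1, 1, 1]  (obs o_3=2)
t=4: δ = [1.555e-05, 3.110e-05, 1.555e-05]  ψ = [0, 0, 0]  (obs o_4=3)
backtrack: best end state = 1; path = [1, 0, 1, 0, 1]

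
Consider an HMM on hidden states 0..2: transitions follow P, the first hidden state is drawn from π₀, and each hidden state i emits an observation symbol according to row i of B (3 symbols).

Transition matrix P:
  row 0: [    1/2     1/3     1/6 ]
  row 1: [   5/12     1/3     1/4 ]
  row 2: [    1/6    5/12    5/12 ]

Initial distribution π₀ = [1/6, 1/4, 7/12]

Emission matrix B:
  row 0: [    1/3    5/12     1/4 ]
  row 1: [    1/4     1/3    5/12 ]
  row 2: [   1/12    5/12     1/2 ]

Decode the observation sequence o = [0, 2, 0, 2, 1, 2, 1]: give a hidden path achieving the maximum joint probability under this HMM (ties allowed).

path = [2, 2, 1, 2, 2, 2, 2]

t=0: δ = [5.556e-02, 6.250e-02, 4.861e-02]  (obs o_0=0)
t=1: δ = [6.944e-03, 8.681e-03, 1.013e-02]  ψ = [0, 1, 2]  (obs o_1=2)
t=2: δ = [1.206e-03, 1.055e-03, 3.516e-04]  ψ = [1, 2, 2]  (obs o_2=0)
t=3: δ = [1.507e-04, 1.674e-04, 1.319e-04]  ψ = [0, 0, 1]  (obs o_3=2)
t=4: δ = [3.140e-05, 1.861e-05, 2.289e-05]  ψ = [0, 1, 2]  (obs o_4=1)
t=5: δ = [3.925e-06, 4.361e-06, 4.769e-06]  ψ = [0, 0, 2]  (obs o_5=2)
t=6: δ = [8.176e-07, 6.624e-07, 8.280e-07]  ψ = [0, 2, 2]  (obs o_6=1)
backtrack: best end state = 2; path = [2, 2, 1, 2, 2, 2, 2]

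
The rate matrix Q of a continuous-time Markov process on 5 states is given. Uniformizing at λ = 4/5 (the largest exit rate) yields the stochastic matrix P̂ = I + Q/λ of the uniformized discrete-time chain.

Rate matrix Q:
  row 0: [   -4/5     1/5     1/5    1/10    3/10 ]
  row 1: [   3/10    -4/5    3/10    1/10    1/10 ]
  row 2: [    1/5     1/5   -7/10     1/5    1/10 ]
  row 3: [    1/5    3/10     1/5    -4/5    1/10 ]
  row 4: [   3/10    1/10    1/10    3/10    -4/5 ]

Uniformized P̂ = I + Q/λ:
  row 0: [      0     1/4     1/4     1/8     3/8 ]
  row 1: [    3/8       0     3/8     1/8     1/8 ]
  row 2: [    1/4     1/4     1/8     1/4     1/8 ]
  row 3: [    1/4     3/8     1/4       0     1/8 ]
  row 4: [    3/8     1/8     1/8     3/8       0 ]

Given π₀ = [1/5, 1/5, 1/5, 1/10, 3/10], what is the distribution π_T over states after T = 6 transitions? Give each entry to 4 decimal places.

π = [0.2358, 0.2014, 0.2263, 0.1723, 0.1641]

t=0: π = [0.2000, 0.2000, 0.2000, 0.1000, 0.3000]
t=1: π = [0.2625, 0.1750, 0.2125, 0.2125, 0.1375]
t=2: π = [0.2234, 0.2156, 0.2281, 0.1594, 0.1734]
t=3: π = [0.2428, 0.1943, 0.2268, 0.1770, 0.1592]
t=4: π = [0.2335, 0.2036, 0.2260, 0.1710, 0.1658]
t=5: π = [0.2378, 0.1997, 0.2265, 0.1733, 0.1626]
t=6: π = [0.2358, 0.2014, 0.2263, 0.1723, 0.1641]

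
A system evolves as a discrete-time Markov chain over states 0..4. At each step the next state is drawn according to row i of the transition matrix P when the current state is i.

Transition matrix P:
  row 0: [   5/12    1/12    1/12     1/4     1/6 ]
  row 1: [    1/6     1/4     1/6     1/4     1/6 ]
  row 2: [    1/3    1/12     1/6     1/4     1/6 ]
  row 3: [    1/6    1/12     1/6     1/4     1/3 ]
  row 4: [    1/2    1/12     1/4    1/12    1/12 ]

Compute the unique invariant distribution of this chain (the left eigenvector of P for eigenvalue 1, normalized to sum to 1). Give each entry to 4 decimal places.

π = [0.3398, 0.1000, 0.1540, 0.2188, 0.1875]

Balance equations π_j = Σ_i π_i·P[i][j]:
  π_0 = 5/12·π_0 + 1/6·π_1 + 1/3·π_2 + 1/6·π_3 + 1/2·π_4
  π_1 = 1/12·π_0 + 1/4·π_1 + 1/12·π_2 + 1/12·π_3 + 1/12·π_4
  π_2 = 1/12·π_0 + 1/6·π_1 + 1/6·π_2 + 1/6·π_3 + 1/4·π_4
  π_3 = 1/4·π_0 + 1/4·π_1 + 1/4·π_2 + 1/4·π_3 + 1/12·π_4
  normalize: π_0 + π_1 + π_2 + π_3 + π_4 = 1
Solving the linear system gives exactly π = [299/880, 1/10, 271/1760, 7/32, 3/16].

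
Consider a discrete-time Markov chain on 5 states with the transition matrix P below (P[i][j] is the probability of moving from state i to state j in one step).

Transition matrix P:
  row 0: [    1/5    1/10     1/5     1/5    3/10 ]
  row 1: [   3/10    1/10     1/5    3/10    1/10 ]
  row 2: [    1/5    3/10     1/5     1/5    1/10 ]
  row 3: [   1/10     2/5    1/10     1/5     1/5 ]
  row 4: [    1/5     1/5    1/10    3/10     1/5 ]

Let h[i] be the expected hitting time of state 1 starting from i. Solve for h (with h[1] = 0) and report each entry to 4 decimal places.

h = [4.5409, 0.0000, 3.7229, 3.3055, 4.0902]

First-step conditioning: h[1] = 0; for i ≠ 1, h[i] = 1 + Σ_k P[i][k]·h[k].
  h[0] = 1 + 1/5·h[0] + 1/5·h[2] + 1/5·h[3] + 3/10·h[4]
  h[2] = 1 + 1/5·h[0] + 1/5·h[2] + 1/5·h[3] + 1/10·h[4]
  h[3] = 1 + 1/10·h[0] + 1/10·h[2] + 1/5·h[3] + 1/5·h[4]
  h[4] = 1 + 1/5·h[0] + 1/10·h[2] + 3/10·h[3] + 1/5·h[4]
Solving the 4×4 linear system over states ≠ 1 gives exactly h = [2720/599, 0, 2230/599, 1980/599, 2450/599] (h[1] = 0 is the target).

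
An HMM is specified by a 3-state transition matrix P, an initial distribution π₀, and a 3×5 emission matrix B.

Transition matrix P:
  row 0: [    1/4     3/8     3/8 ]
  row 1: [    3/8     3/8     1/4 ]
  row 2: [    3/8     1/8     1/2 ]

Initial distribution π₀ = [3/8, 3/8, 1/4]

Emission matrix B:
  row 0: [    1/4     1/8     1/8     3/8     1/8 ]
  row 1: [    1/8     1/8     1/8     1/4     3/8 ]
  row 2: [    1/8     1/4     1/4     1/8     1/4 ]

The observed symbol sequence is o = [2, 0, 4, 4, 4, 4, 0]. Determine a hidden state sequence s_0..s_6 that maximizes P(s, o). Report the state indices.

t=0: δ = [4.688e-02, 4.688e-02, 6.250e-02]  (obs o_0=2)
t=1: δ = [5.859e-03, 2.197e-03, 3.906e-03]  ψ = [2, 0, 2]  (obs o_1=0)
t=2: δ = [1.831e-04, 8.240e-04, 5.493e-04]  ψ = [0, 0, 0]  (obs o_2=4)
t=3: δ = [3.862e-05, 1.159e-04, 6.866e-05]  ψ = [1, 1, 2]  (obs o_3=4)
t=4: δ = [5.431e-06, 1.629e-05, 8.583e-06]  ψ = [1, 1, 2]  (obs o_4=4)
t=5: δ = [7.638e-07, 2.291e-06, 1.073e-06]  ψ = [1, 1, 2]  (obs o_5=4)
t=6: δ = [2.148e-07, 1.074e-07, 7.161e-08]  ψ = [1, 1, 1]  (obs o_6=0)
backtrack: best end state = 0; path = [2, 0, 1, 1, 1, 1, 0]

path = [2, 0, 1, 1, 1, 1, 0]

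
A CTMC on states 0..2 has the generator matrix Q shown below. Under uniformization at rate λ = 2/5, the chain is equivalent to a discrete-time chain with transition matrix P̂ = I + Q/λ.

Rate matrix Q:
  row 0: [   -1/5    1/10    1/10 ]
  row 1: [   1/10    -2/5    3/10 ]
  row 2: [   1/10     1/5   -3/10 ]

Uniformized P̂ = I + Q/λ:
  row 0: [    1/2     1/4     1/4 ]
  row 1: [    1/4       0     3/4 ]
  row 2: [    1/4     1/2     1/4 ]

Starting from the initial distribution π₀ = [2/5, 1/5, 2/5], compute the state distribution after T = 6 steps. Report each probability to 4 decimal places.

π = [0.3333, 0.2769, 0.3897]

t=0: π = [0.4000, 0.2000, 0.4000]
t=1: π = [0.3500, 0.3000, 0.3500]
t=2: π = [0.3375, 0.2625, 0.4000]
t=3: π = [0.3344, 0.2844, 0.3813]
t=4: π = [0.3336, 0.2742, 0.3922]
t=5: π = [0.3334, 0.2795, 0.3871]
t=6: π = [0.3333, 0.2769, 0.3897]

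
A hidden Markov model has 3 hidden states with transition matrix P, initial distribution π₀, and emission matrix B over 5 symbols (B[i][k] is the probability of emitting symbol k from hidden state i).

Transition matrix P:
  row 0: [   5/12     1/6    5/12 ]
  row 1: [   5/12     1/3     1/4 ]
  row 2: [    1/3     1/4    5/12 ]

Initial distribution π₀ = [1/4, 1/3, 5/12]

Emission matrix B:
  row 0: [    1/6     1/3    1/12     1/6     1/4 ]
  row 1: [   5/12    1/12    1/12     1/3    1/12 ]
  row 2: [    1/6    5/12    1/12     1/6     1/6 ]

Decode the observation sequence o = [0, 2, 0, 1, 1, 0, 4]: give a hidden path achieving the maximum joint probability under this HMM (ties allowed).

t=0: δ = [4.167e-02, 1.389e-01, 6.944e-02]  (obs o_0=0)
t=1: δ = [4.823e-03, 3.858e-03, 2.894e-03]  ψ = [1, 1, 1]  (obs o_1=2)
t=2: δ = [3.349e-04, 5.358e-04, 3.349e-04]  ψ = [0, 1, 0]  (obs o_2=0)
t=3: δ = [7.442e-05, 1.488e-05, 5.814e-05]  ψ = [1, 1, 0]  (obs o_3=1)
t=4: δ = [1.034e-05, 1.211e-06, 1.292e-05]  ψ = [0, 2, 0]  (obs o_4=1)
t=5: δ = [7.178e-07, 1.346e-06, 8.973e-07]  ψ = [0, 2, 2]  (obs o_5=0)
t=6: δ = [1.402e-07, 3.739e-08, 6.231e-08]  ψ = [1, 1, 2]  (obs o_6=4)
backtrack: best end state = 0; path = [1, 1, 1, 0, 2, 1, 0]

path = [1, 1, 1, 0, 2, 1, 0]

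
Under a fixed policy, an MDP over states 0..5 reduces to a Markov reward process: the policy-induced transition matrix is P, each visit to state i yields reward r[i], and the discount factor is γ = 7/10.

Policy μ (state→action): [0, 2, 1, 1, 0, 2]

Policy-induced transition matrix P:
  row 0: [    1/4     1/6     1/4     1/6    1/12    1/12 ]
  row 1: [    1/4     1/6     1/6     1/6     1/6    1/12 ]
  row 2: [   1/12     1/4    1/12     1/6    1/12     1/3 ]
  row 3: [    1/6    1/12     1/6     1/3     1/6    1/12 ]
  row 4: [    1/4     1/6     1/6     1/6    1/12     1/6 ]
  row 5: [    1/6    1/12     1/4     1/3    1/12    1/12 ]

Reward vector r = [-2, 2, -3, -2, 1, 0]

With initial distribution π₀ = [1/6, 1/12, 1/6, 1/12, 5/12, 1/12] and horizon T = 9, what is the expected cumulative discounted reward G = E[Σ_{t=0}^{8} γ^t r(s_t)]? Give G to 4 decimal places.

G = -2.4787

t=0: π = [0.1667, 0.0833, 0.1667, 0.0833, 0.4167, 0.0833], E[r] = -0.4167, γ^t·E[r] = -0.416667, running G = -0.416667
t=1: π = [0.2083, 0.1667, 0.1736, 0.1944, 0.0972, 0.1597], E[r] = -0.8958, γ^t·E[r] = -0.627083, running G = -1.043750
t=2: π = [0.1916, 0.1516, 0.1829, 0.2257, 0.1134, 0.1348], E[r] = -0.9664, γ^t·E[r] = -0.473553, running G = -1.517303
t=3: π = [0.1895, 0.1519, 0.1786, 0.2268, 0.1148, 0.1385], E[r] = -0.9498, γ^t·E[r] = -0.325797, running G = -1.843100
t=4: π = [0.1898, 0.1511, 0.1791, 0.2275, 0.1149, 0.1376], E[r] = -0.9549, γ^t·E[r] = -0.229270, running G = -2.072370
t=5: π = [0.1897, 0.1512, 0.1790, 0.2275, 0.1149, 0.1377], E[r] = -0.9543, γ^t·E[r] = -0.160391, running G = -2.232762
t=6: π = [0.1897, 0.1512, 0.1790, 0.2275, 0.1149, 0.1377], E[r] = -0.9544, γ^t·E[r] = -0.112288, running G = -2.345049
t=7: π = [0.1897, 0.1512, 0.1790, 0.2275, 0.1149, 0.1377], E[r] = -0.9544, γ^t·E[r] = -0.078600, running G = -2.423650
t=8: π = [0.1897, 0.1512, 0.1790, 0.2275, 0.1149, 0.1377], E[r] = -0.9544, γ^t·E[r] = -0.055020, running G = -2.478670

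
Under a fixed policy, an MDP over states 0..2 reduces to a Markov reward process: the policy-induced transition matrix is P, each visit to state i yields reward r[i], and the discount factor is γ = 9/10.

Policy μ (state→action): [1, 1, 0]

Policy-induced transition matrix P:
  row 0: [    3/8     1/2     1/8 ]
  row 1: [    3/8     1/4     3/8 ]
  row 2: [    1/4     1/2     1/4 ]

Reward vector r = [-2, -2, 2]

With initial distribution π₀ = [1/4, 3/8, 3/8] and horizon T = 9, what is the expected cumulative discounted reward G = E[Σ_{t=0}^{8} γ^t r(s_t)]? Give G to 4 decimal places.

G = -5.4403

t=0: π = [0.2500, 0.3750, 0.3750], E[r] = -0.5000, γ^t·E[r] = -0.500000, running G = -0.500000
t=1: π = [0.3281, 0.4063, 0.2656], E[r] = -0.9375, γ^t·E[r] = -0.843750, running G = -1.343750
t=2: π = [0.3418, 0.3984, 0.2598], E[r] = -0.9609, γ^t·E[r] = -0.778359, running G = -2.122109
t=3: π = [0.3425, 0.4004, 0.2571], E[r] = -0.9717, γ^t·E[r] = -0.708354, running G = -2.830464
t=4: π = [0.3429, 0.3999, 0.2572], E[r] = -0.9711, γ^t·E[r] = -0.637119, running G = -3.467582
t=5: π = [0.3428, 0.4000, 0.2571], E[r] = -0.9715, γ^t·E[r] = -0.573650, running G = -4.041232
t=6: π = [0.3429, 0.4000, 0.2571], E[r] = -0.9714, γ^t·E[r] = -0.516248, running G = -4.557480
t=7: π = [0.3429, 0.4000, 0.2571], E[r] = -0.9714, γ^t·E[r] = -0.464633, running G = -5.022113
t=8: π = [0.3429, 0.4000, 0.2571], E[r] = -0.9714, γ^t·E[r] = -0.418168, running G = -5.440281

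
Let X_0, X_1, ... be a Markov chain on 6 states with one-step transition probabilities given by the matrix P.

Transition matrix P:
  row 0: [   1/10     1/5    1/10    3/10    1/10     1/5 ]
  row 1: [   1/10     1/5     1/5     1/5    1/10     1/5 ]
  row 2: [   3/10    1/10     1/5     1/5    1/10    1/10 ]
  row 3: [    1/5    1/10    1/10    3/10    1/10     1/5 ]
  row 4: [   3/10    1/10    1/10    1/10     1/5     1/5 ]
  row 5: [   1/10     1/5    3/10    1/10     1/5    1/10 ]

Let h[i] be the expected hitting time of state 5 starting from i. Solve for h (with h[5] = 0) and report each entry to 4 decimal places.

h = [5.3416, 5.4009, 5.9292, 5.3357, 5.3363, 0.0000]

First-step conditioning: h[5] = 0; for i ≠ 5, h[i] = 1 + Σ_k P[i][k]·h[k].
  h[0] = 1 + 1/10·h[0] + 1/5·h[1] + 1/10·h[2] + 3/10·h[3] + 1/10·h[4]
  h[1] = 1 + 1/10·h[0] + 1/5·h[1] + 1/5·h[2] + 1/5·h[3] + 1/10·h[4]
  h[2] = 1 + 3/10·h[0] + 1/10·h[1] + 1/5·h[2] + 1/5·h[3] + 1/10·h[4]
  h[3] = 1 + 1/5·h[0] + 1/10·h[1] + 1/10·h[2] + 3/10·h[3] + 1/10·h[4]
  h[4] = 1 + 3/10·h[0] + 1/10·h[1] + 1/10·h[2] + 1/10·h[3] + 1/5·h[4]
Solving the 5×5 linear system over states ≠ 5 gives exactly h = [20250/3791, 20475/3791, 44955/7582, 40455/7582, 1190/223, 0] (h[5] = 0 is the target).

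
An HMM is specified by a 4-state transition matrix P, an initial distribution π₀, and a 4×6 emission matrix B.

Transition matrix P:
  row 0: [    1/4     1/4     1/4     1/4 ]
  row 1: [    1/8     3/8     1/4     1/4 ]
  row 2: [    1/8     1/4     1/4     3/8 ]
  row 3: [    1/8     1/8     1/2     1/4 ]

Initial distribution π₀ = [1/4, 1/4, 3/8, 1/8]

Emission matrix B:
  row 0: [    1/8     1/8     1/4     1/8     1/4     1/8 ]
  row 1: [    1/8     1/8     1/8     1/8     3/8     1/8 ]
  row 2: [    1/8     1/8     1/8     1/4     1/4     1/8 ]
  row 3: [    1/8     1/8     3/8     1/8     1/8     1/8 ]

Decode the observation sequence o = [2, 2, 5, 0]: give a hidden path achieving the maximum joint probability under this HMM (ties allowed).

path = [2, 3, 2, 3]

t=0: δ = [6.250e-02, 3.125e-02, 4.688e-02, 4.688e-02]  (obs o_0=2)
t=1: δ = [3.906e-03, 1.953e-03, 2.930e-03, 6.592e-03]  ψ = [0, 0, 3, 2]  (obs o_1=2)
t=2: δ = [1.221e-04, 1.221e-04, 4.120e-04, 2.060e-04]  ψ = [0, 0, 3, 3]  (obs o_2=5)
t=3: δ = [6.437e-06, 1.287e-05, 1.287e-05, 1.931e-05]  ψ = [2, 2, 2, 2]  (obs o_3=0)
backtrack: best end state = 3; path = [2, 3, 2, 3]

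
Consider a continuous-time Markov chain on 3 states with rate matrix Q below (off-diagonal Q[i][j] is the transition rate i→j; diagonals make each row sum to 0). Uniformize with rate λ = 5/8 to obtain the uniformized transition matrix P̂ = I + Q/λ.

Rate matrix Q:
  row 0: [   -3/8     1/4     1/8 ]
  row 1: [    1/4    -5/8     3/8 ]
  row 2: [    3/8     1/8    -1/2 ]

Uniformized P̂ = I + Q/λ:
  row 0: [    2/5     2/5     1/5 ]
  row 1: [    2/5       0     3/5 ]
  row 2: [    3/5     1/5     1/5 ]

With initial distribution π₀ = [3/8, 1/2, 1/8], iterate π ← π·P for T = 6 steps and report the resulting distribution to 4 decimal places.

π = [0.4593, 0.2432, 0.2975]

t=0: π = [0.3750, 0.5000, 0.1250]
t=1: π = [0.4250, 0.1750, 0.4000]
t=2: π = [0.4800, 0.2500, 0.2700]
t=3: π = [0.4540, 0.2460, 0.3000]
t=4: π = [0.4600, 0.2416, 0.2984]
t=5: π = [0.4597, 0.2437, 0.2966]
t=6: π = [0.4593, 0.2432, 0.2975]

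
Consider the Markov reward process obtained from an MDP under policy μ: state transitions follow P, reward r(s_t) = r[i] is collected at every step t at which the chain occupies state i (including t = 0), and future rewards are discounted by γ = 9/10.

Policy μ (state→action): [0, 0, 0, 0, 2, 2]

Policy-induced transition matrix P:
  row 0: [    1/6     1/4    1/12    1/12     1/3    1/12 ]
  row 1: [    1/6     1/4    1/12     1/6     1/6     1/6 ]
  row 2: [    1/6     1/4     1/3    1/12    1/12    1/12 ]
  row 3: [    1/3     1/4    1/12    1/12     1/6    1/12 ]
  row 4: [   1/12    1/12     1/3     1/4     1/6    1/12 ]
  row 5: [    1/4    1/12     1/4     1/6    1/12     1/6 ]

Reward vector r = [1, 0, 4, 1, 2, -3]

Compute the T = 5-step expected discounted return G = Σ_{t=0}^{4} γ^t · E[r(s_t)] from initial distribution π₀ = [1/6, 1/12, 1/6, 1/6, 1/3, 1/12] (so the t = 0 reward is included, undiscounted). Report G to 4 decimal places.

G = 5.0159

t=0: π = [0.1667, 0.0833, 0.1667, 0.1667, 0.3333, 0.0833], E[r] = 1.4167, γ^t·E[r] = 1.416667, running G = 1.416667
t=1: π = [0.1736, 0.1806, 0.2222, 0.1528, 0.1736, 0.0972], E[r] = 1.2708, γ^t·E[r] = 1.143750, running G = 2.560417
t=2: π = [0.1858, 0.2049, 0.1985, 0.1354, 0.1690, 0.1065], E[r] = 1.1337, γ^t·E[r] = 0.918281, running G = 3.478698
t=3: π = [0.1840, 0.2041, 0.1929, 0.1374, 0.1722, 0.1093], E[r] = 1.1099, γ^t·E[r] = 0.809086, running G = 4.287784
t=4: π = [0.1843, 0.2031, 0.1928, 0.1381, 0.1722, 0.1094], E[r] = 1.1098, γ^t·E[r] = 0.728133, running G = 5.015916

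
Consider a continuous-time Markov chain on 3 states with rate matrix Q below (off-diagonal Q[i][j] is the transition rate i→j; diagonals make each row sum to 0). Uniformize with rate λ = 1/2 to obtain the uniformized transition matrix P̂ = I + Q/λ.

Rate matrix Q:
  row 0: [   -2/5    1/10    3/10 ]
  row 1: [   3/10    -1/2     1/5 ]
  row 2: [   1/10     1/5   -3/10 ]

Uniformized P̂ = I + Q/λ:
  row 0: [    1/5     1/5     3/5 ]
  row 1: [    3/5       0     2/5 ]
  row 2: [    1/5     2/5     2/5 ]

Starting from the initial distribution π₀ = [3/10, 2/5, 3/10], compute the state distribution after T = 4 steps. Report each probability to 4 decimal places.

π = [0.2973, 0.2422, 0.4605]

t=0: π = [0.3000, 0.4000, 0.3000]
t=1: π = [0.3600, 0.1800, 0.4600]
t=2: π = [0.2720, 0.2560, 0.4720]
t=3: π = [0.3024, 0.2432, 0.4544]
t=4: π = [0.2973, 0.2422, 0.4605]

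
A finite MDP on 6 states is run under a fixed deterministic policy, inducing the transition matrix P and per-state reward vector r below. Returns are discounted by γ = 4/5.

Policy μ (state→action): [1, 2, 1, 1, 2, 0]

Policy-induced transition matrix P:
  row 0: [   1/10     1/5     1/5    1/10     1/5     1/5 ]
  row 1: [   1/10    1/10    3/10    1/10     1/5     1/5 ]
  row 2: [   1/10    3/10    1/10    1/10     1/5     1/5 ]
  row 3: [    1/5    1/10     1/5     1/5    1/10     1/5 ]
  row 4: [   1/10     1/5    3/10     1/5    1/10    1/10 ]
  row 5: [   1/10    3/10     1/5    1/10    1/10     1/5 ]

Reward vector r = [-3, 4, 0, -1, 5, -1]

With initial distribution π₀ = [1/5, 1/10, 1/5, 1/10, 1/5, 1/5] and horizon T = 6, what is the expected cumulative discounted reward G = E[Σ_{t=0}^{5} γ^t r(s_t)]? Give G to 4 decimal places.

G = 3.0665

t=0: π = [0.2000, 0.1000, 0.2000, 0.1000, 0.2000, 0.2000], E[r] = 0.5000, γ^t·E[r] = 0.500000, running G = 0.500000
t=1: π = [0.1100, 0.2200, 0.2100, 0.1300, 0.1500, 0.1800], E[r] = 0.9900, γ^t·E[r] = 0.792000, running G = 1.292000
t=2: π = [0.1130, 0.2040, 0.2160, 0.1280, 0.1540, 0.1850], E[r] = 0.9340, γ^t·E[r] = 0.597760, running G = 1.889760
t=3: π = [0.1128, 0.2069, 0.2142, 0.1282, 0.1533, 0.1846], E[r] = 0.9429, γ^t·E[r] = 0.482765, running G = 2.372525
t=4: π = [0.1128, 0.2064, 0.2146, 0.1282, 0.1534, 0.1847], E[r] = 0.9412, γ^t·E[r] = 0.385495, running G = 2.758020
t=5: π = [0.1128, 0.2065, 0.2145, 0.1282, 0.1534, 0.1847], E[r] = 0.9415, γ^t·E[r] = 0.308522, running G = 3.066542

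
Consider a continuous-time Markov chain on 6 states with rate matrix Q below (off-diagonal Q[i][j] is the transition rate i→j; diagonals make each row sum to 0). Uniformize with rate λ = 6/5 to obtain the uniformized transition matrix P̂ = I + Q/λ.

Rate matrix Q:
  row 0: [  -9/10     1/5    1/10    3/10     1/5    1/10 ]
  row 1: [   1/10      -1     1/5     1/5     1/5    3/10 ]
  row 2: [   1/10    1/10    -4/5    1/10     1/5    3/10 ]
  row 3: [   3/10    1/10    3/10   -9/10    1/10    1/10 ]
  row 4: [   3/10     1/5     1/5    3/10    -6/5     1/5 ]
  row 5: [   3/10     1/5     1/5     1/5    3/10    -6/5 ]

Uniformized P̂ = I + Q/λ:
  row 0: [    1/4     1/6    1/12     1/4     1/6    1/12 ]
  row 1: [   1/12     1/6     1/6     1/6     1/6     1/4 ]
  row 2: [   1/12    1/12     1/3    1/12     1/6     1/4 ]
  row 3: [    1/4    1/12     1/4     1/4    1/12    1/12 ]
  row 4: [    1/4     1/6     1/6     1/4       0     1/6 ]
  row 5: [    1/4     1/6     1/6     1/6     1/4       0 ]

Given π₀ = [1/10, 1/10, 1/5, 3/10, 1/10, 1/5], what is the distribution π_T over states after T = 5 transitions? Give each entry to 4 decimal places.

t=0: π = [0.1000, 0.1000, 0.2000, 0.3000, 0.1000, 0.2000]
t=1: π = [0.2000, 0.1250, 0.2167, 0.1917, 0.1417, 0.1250]
t=2: π = [0.1931, 0.1326, 0.2021, 0.1931, 0.1375, 0.1417]
t=3: π = [0.1942, 0.1337, 0.2003, 0.1935, 0.1395, 0.1388]
t=4: π = [0.1943, 0.1338, 0.2000, 0.1939, 0.1389, 0.1391]
t=5: π = [0.1944, 0.1338, 0.2000, 0.1939, 0.1390, 0.1390]

π = [0.1944, 0.1338, 0.2000, 0.1939, 0.1390, 0.1390]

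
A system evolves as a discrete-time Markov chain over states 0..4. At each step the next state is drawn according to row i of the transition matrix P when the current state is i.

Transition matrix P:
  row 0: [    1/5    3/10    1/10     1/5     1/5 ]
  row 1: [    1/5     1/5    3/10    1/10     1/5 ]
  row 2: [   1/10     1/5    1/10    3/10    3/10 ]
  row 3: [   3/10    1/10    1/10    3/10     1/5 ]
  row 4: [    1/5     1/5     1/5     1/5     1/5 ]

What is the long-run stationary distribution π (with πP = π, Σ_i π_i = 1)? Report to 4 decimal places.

Balance equations π_j = Σ_i π_i·P[i][j]:
  π_0 = 1/5·π_0 + 1/5·π_1 + 1/10·π_2 + 3/10·π_3 + 1/5·π_4
  π_1 = 3/10·π_0 + 1/5·π_1 + 1/5·π_2 + 1/10·π_3 + 1/5·π_4
  π_2 = 1/10·π_0 + 3/10·π_1 + 1/10·π_2 + 1/10·π_3 + 1/5·π_4
  π_3 = 1/5·π_0 + 1/10·π_1 + 3/10·π_2 + 3/10·π_3 + 1/5·π_4
  normalize: π_0 + π_1 + π_2 + π_3 + π_4 = 1
Solving the linear system gives exactly π = [2024/9841, 1956/9841, 1588/9841, 2146/9841, 2127/9841].

π = [0.2057, 0.1988, 0.1614, 0.2181, 0.2161]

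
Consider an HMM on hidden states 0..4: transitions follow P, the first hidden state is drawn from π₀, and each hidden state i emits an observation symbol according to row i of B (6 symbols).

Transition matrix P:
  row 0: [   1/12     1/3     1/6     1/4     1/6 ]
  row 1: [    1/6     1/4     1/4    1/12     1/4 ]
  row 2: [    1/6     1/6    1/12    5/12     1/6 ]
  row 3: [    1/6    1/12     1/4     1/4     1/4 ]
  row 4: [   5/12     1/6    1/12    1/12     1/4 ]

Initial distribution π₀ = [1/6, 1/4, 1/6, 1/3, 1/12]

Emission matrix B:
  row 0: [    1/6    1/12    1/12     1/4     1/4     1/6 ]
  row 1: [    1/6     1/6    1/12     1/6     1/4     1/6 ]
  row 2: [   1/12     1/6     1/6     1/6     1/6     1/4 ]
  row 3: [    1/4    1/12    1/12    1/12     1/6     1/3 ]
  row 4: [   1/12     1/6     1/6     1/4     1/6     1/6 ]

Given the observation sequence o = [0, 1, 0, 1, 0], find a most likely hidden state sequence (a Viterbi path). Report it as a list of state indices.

path = [3, 2, 3, 2, 3]

t=0: δ = [2.778e-02, 4.167e-02, 1.389e-02, 8.333e-02, 6.944e-03]  (obs o_0=0)
t=1: δ = [1.157e-03, 1.736e-03, 3.472e-03, 1.736e-03, 3.472e-03]  ψ = [3, 1, 3, 3, 3]  (obs o_1=1)
t=2: δ = [2.411e-04, 9.645e-05, 3.617e-05, 3.617e-04, 7.234e-05]  ψ = [4, 2, 1, 2, 4]  (obs o_2=0)
t=3: δ = [5.023e-06, 1.340e-05, 1.507e-05, 7.535e-06, 1.507e-05]  ψ = [3, 0, 3, 3, 3]  (obs o_3=1)
t=4: δ = [1.047e-06, 5.582e-07, 2.791e-07, 1.570e-06, 3.140e-07]  ψ = [4, 1, 1, 2, 4]  (obs o_4=0)
backtrack: best end state = 3; path = [3, 2, 3, 2, 3]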